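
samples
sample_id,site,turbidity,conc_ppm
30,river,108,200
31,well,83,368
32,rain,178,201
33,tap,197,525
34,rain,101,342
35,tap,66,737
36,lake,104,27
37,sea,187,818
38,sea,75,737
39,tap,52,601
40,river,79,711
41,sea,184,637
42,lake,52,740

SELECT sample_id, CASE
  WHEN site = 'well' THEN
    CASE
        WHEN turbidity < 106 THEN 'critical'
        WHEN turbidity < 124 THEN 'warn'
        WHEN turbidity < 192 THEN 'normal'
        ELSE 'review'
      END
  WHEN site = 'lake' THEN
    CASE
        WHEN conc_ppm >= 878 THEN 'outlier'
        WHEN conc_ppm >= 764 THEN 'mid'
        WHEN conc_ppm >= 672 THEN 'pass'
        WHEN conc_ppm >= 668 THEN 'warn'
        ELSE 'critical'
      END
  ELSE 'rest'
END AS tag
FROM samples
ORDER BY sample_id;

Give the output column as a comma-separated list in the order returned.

rest, critical, rest, rest, rest, rest, critical, rest, rest, rest, rest, rest, pass

sample_id=30: site='river' → outer ELSE → rest
sample_id=31: site='well' → inner[turbidity < 106] → critical
sample_id=32: site='rain' → outer ELSE → rest
sample_id=33: site='tap' → outer ELSE → rest
sample_id=34: site='rain' → outer ELSE → rest
sample_id=35: site='tap' → outer ELSE → rest
sample_id=36: site='lake' → inner[ELSE] → critical
sample_id=37: site='sea' → outer ELSE → rest
sample_id=38: site='sea' → outer ELSE → rest
sample_id=39: site='tap' → outer ELSE → rest
sample_id=40: site='river' → outer ELSE → rest
sample_id=41: site='sea' → outer ELSE → rest
sample_id=42: site='lake' → inner[conc_ppm >= 672] → pass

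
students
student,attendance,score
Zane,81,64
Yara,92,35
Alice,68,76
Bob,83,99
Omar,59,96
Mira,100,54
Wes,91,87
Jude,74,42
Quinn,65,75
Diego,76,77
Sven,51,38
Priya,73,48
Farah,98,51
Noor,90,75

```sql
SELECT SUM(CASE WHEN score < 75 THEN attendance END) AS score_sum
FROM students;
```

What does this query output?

569

student=Zane: ✓ → 81
student=Yara: ✓ → 92
student=Alice: ✗
student=Bob: ✗
student=Omar: ✗
student=Mira: ✓ → 100
student=Wes: ✗
student=Jude: ✓ → 74
student=Quinn: ✗
student=Diego: ✗
student=Sven: ✓ → 51
student=Priya: ✓ → 73
student=Farah: ✓ → 98
student=Noor: ✗
score_sum = 81 + 92 + 100 + 74 + 51 + 73 + 98 = 569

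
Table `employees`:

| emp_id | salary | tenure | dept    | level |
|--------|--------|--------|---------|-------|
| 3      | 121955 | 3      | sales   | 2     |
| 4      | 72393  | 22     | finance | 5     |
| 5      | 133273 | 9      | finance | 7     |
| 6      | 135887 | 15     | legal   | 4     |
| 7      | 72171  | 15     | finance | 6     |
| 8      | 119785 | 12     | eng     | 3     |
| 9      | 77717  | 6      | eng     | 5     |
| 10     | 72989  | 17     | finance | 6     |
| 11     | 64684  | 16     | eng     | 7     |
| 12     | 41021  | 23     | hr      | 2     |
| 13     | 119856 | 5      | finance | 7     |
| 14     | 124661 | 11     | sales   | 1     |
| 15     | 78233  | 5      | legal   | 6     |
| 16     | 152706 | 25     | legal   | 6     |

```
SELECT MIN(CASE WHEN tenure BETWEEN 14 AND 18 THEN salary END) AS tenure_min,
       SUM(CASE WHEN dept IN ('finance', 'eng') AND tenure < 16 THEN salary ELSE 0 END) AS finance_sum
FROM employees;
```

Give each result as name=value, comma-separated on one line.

tenure_min=64684, finance_sum=522802

[tenure_min: tenure BETWEEN 14 AND 18]
emp_id=3: ✗
emp_id=4: ✗
emp_id=5: ✗
emp_id=6: ✓ → 135887
emp_id=7: ✓ → 72171
emp_id=8: ✗
emp_id=9: ✗
emp_id=10: ✓ → 72989
emp_id=11: ✓ → 64684
emp_id=12: ✗
emp_id=13: ✗
emp_id=14: ✗
emp_id=15: ✗
emp_id=16: ✗
tenure_min = MIN(135887, 72171, 72989, 64684) = 64684
—
[finance_sum: dept IN ('finance', 'eng') AND tenure < 16]
emp_id=3: ✗
emp_id=4: ✗
emp_id=5: ✓ → 133273
emp_id=6: ✗
emp_id=7: ✓ → 72171
emp_id=8: ✓ → 119785
emp_id=9: ✓ → 77717
emp_id=10: ✗
emp_id=11: ✗
emp_id=12: ✗
emp_id=13: ✓ → 119856
emp_id=14: ✗
emp_id=15: ✗
emp_id=16: ✗
finance_sum = 133273 + 72171 + 119785 + 77717 + 119856 = 522802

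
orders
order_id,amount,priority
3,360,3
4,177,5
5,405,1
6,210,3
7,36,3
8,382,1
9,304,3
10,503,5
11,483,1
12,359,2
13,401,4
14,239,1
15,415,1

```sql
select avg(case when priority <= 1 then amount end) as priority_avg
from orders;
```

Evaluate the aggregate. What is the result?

384.8

order_id=3: ✗
order_id=4: ✗
order_id=5: ✓ → 405
order_id=6: ✗
order_id=7: ✗
order_id=8: ✓ → 382
order_id=9: ✗
order_id=10: ✗
order_id=11: ✓ → 483
order_id=12: ✗
order_id=13: ✗
order_id=14: ✓ → 239
order_id=15: ✓ → 415
priority_avg = (405 + 382 + 483 + 239 + 415) / 5 = 384.8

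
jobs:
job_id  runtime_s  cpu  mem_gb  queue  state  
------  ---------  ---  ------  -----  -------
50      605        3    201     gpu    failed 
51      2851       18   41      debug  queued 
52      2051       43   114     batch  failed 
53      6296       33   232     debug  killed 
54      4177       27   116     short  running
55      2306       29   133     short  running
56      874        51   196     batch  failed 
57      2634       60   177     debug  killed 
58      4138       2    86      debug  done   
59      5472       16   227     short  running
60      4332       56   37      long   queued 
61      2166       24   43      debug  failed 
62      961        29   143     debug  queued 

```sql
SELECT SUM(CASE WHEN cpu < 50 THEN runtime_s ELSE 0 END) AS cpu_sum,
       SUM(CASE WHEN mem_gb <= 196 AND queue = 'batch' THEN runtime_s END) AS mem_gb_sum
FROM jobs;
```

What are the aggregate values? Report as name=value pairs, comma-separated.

[cpu_sum: cpu < 50]
job_id=50: ✓ → 605
job_id=51: ✓ → 2851
job_id=52: ✓ → 2051
job_id=53: ✓ → 6296
job_id=54: ✓ → 4177
job_id=55: ✓ → 2306
job_id=56: ✗
job_id=57: ✗
job_id=58: ✓ → 4138
job_id=59: ✓ → 5472
job_id=60: ✗
job_id=61: ✓ → 2166
job_id=62: ✓ → 961
cpu_sum = 605 + 2851 + 2051 + 6296 + 4177 + 2306 + 4138 + 5472 + 2166 + 961 = 31023
—
[mem_gb_sum: mem_gb <= 196 AND queue = 'batch']
job_id=50: ✗
job_id=51: ✗
job_id=52: ✓ → 2051
job_id=53: ✗
job_id=54: ✗
job_id=55: ✗
job_id=56: ✓ → 874
job_id=57: ✗
job_id=58: ✗
job_id=59: ✗
job_id=60: ✗
job_id=61: ✗
job_id=62: ✗
mem_gb_sum = 2051 + 874 = 2925

cpu_sum=31023, mem_gb_sum=2925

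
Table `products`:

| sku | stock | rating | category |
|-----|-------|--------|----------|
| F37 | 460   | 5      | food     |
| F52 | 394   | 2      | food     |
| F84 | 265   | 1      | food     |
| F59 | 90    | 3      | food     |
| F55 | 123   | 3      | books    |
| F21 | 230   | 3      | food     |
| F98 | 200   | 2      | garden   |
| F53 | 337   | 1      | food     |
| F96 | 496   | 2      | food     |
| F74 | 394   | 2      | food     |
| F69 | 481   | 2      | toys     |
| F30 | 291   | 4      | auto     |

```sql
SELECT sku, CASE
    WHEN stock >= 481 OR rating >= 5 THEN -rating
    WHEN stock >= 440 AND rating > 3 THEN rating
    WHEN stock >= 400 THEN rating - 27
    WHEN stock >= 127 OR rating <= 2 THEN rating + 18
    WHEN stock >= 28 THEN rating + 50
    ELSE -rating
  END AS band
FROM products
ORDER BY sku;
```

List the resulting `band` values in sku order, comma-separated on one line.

21, 22, -5, 20, 19, 53, 53, -2, 20, 19, -2, 20

sku=F21: stock >= 127 OR rating <= 2 → 21
sku=F30: stock >= 127 OR rating <= 2 → 22
sku=F37: stock >= 481 OR rating >= 5 → -5
sku=F52: stock >= 127 OR rating <= 2 → 20
sku=F53: stock >= 127 OR rating <= 2 → 19
sku=F55: stock >= 28 → 53
sku=F59: stock >= 28 → 53
sku=F69: stock >= 481 OR rating >= 5 → -2
sku=F74: stock >= 127 OR rating <= 2 → 20
sku=F84: stock >= 127 OR rating <= 2 → 19
sku=F96: stock >= 481 OR rating >= 5 → -2
sku=F98: stock >= 127 OR rating <= 2 → 20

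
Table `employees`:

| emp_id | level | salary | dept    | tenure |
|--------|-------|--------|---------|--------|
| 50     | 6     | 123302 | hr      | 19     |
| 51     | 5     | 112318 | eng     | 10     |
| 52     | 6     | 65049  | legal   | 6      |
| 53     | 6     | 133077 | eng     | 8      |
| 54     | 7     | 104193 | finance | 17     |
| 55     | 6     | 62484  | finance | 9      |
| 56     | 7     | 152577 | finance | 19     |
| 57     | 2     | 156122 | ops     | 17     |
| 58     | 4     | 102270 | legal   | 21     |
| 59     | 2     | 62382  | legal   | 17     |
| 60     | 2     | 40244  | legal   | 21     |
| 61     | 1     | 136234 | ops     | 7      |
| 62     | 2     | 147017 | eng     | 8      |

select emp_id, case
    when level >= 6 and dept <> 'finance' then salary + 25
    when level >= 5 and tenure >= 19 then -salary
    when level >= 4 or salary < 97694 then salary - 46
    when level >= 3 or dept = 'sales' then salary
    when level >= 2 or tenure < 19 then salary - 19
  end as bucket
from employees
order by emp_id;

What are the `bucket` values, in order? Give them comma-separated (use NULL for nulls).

123327, 112272, 65074, 133102, 104147, 62438, -152577, 156103, 102224, 62336, 40198, 136215, 146998

emp_id=50: level >= 6 and dept <> 'finance' → 123327
emp_id=51: level >= 4 or salary < 97694 → 112272
emp_id=52: level >= 6 and dept <> 'finance' → 65074
emp_id=53: level >= 6 and dept <> 'finance' → 133102
emp_id=54: level >= 4 or salary < 97694 → 104147
emp_id=55: level >= 4 or salary < 97694 → 62438
emp_id=56: level >= 5 and tenure >= 19 → -152577
emp_id=57: level >= 2 or tenure < 19 → 156103
emp_id=58: level >= 4 or salary < 97694 → 102224
emp_id=59: level >= 4 or salary < 97694 → 62336
emp_id=60: level >= 4 or salary < 97694 → 40198
emp_id=61: level >= 2 or tenure < 19 → 136215
emp_id=62: level >= 2 or tenure < 19 → 146998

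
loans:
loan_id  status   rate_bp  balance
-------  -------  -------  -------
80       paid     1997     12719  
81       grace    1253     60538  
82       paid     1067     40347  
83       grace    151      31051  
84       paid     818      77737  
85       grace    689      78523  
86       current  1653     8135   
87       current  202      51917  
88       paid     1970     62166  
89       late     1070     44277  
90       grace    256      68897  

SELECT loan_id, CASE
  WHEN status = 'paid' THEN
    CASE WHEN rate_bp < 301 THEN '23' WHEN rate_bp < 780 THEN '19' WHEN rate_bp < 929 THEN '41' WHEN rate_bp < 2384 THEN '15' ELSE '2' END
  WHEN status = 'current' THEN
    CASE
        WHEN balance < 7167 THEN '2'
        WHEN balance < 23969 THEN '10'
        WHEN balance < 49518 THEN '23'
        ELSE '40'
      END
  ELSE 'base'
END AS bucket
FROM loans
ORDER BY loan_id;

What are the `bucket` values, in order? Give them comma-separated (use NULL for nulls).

loan_id=80: status='paid' → inner[rate_bp < 2384] → 15
loan_id=81: status='grace' → outer ELSE → base
loan_id=82: status='paid' → inner[rate_bp < 2384] → 15
loan_id=83: status='grace' → outer ELSE → base
loan_id=84: status='paid' → inner[rate_bp < 929] → 41
loan_id=85: status='grace' → outer ELSE → base
loan_id=86: status='current' → inner[balance < 23969] → 10
loan_id=87: status='current' → inner[ELSE] → 40
loan_id=88: status='paid' → inner[rate_bp < 2384] → 15
loan_id=89: status='late' → outer ELSE → base
loan_id=90: status='grace' → outer ELSE → base

15, base, 15, base, 41, base, 10, 40, 15, base, base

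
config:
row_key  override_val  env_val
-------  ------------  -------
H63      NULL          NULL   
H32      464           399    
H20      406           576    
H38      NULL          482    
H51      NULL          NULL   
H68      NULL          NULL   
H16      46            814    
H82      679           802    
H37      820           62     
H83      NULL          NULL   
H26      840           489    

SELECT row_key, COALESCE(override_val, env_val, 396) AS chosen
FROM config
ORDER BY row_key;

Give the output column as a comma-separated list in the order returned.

row_key=H16: override_val=46 → 46
row_key=H20: override_val=406 → 406
row_key=H26: override_val=840 → 840
row_key=H32: override_val=464 → 464
row_key=H37: override_val=820 → 820
row_key=H38: override_val=NULL, env_val=482 → 482
row_key=H51: override_val=NULL, env_val=NULL, → literal 396 → 396
row_key=H63: override_val=NULL, env_val=NULL, → literal 396 → 396
row_key=H68: override_val=NULL, env_val=NULL, → literal 396 → 396
row_key=H82: override_val=679 → 679
row_key=H83: override_val=NULL, env_val=NULL, → literal 396 → 396

46, 406, 840, 464, 820, 482, 396, 396, 396, 679, 396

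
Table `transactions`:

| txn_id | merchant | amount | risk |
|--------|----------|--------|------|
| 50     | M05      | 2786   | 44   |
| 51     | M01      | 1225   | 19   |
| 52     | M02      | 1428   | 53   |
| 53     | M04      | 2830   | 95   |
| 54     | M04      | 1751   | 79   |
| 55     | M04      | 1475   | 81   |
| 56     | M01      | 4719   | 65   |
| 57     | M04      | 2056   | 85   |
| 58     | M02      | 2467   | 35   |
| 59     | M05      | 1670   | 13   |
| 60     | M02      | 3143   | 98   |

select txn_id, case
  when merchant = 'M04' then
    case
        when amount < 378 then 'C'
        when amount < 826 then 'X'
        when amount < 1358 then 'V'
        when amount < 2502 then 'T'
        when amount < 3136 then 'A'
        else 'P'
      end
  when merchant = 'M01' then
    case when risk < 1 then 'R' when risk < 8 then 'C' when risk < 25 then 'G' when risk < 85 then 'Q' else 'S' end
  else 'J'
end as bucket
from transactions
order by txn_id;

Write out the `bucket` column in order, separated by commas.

txn_id=50: merchant='M05' → outer ELSE → J
txn_id=51: merchant='M01' → inner[risk < 25] → G
txn_id=52: merchant='M02' → outer ELSE → J
txn_id=53: merchant='M04' → inner[amount < 3136] → A
txn_id=54: merchant='M04' → inner[amount < 2502] → T
txn_id=55: merchant='M04' → inner[amount < 2502] → T
txn_id=56: merchant='M01' → inner[risk < 85] → Q
txn_id=57: merchant='M04' → inner[amount < 2502] → T
txn_id=58: merchant='M02' → outer ELSE → J
txn_id=59: merchant='M05' → outer ELSE → J
txn_id=60: merchant='M02' → outer ELSE → J

J, G, J, A, T, T, Q, T, J, J, J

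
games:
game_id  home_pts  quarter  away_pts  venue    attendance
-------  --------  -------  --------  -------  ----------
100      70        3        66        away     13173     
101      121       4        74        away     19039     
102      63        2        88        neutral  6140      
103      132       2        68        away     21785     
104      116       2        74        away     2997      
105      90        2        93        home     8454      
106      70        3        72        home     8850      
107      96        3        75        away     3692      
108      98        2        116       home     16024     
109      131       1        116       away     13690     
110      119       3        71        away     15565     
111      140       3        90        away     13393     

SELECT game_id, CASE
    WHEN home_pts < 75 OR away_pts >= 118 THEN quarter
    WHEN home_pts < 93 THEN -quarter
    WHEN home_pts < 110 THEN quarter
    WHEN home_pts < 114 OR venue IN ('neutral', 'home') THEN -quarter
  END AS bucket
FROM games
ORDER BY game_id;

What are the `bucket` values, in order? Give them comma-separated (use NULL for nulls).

game_id=100: home_pts < 75 OR away_pts >= 118 → 3
game_id=101: (no match → NULL) → NULL
game_id=102: home_pts < 75 OR away_pts >= 118 → 2
game_id=103: (no match → NULL) → NULL
game_id=104: (no match → NULL) → NULL
game_id=105: home_pts < 93 → -2
game_id=106: home_pts < 75 OR away_pts >= 118 → 3
game_id=107: home_pts < 110 → 3
game_id=108: home_pts < 110 → 2
game_id=109: (no match → NULL) → NULL
game_id=110: (no match → NULL) → NULL
game_id=111: (no match → NULL) → NULL

3, NULL, 2, NULL, NULL, -2, 3, 3, 2, NULL, NULL, NULL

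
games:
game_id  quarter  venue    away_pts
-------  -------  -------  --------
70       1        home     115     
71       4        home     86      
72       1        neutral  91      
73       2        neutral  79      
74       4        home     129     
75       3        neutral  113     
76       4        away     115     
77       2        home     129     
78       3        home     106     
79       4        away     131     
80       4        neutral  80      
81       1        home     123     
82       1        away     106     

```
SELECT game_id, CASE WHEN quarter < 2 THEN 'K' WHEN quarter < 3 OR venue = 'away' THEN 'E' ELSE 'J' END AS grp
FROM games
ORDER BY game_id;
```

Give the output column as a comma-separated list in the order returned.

game_id=70: quarter < 2 → K
game_id=71: ELSE → J
game_id=72: quarter < 2 → K
game_id=73: quarter < 3 OR venue = 'away' → E
game_id=74: ELSE → J
game_id=75: ELSE → J
game_id=76: quarter < 3 OR venue = 'away' → E
game_id=77: quarter < 3 OR venue = 'away' → E
game_id=78: ELSE → J
game_id=79: quarter < 3 OR venue = 'away' → E
game_id=80: ELSE → J
game_id=81: quarter < 2 → K
game_id=82: quarter < 2 → K

K, J, K, E, J, J, E, E, J, E, J, K, K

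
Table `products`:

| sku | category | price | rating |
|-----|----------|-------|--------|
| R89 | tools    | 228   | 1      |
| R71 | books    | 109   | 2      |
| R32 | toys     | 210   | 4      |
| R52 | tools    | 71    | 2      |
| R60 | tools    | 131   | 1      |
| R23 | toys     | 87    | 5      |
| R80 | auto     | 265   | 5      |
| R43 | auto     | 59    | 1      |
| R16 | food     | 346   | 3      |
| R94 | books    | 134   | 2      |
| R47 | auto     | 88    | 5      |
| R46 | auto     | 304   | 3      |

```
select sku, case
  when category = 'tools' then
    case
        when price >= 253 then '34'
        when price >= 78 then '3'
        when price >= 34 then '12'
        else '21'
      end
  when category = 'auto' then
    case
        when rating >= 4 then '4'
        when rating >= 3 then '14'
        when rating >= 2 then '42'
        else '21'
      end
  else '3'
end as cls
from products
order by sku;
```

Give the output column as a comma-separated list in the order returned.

sku=R16: category='food' → outer ELSE → 3
sku=R23: category='toys' → outer ELSE → 3
sku=R32: category='toys' → outer ELSE → 3
sku=R43: category='auto' → inner[ELSE] → 21
sku=R46: category='auto' → inner[rating >= 3] → 14
sku=R47: category='auto' → inner[rating >= 4] → 4
sku=R52: category='tools' → inner[price >= 34] → 12
sku=R60: category='tools' → inner[price >= 78] → 3
sku=R71: category='books' → outer ELSE → 3
sku=R80: category='auto' → inner[rating >= 4] → 4
sku=R89: category='tools' → inner[price >= 78] → 3
sku=R94: category='books' → outer ELSE → 3

3, 3, 3, 21, 14, 4, 12, 3, 3, 4, 3, 3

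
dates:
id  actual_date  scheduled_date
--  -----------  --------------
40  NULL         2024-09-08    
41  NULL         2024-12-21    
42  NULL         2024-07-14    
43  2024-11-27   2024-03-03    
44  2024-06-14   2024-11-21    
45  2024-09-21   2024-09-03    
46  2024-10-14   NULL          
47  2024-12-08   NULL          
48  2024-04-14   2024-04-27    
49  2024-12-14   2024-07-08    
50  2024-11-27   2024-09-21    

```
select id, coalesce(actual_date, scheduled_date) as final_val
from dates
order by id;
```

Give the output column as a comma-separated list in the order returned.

id=40: actual_date=NULL, scheduled_date=2024-09-08 → 2024-09-08
id=41: actual_date=NULL, scheduled_date=2024-12-21 → 2024-12-21
id=42: actual_date=NULL, scheduled_date=2024-07-14 → 2024-07-14
id=43: actual_date=2024-11-27 → 2024-11-27
id=44: actual_date=2024-06-14 → 2024-06-14
id=45: actual_date=2024-09-21 → 2024-09-21
id=46: actual_date=2024-10-14 → 2024-10-14
id=47: actual_date=2024-12-08 → 2024-12-08
id=48: actual_date=2024-04-14 → 2024-04-14
id=49: actual_date=2024-12-14 → 2024-12-14
id=50: actual_date=2024-11-27 → 2024-11-27

2024-09-08, 2024-12-21, 2024-07-14, 2024-11-27, 2024-06-14, 2024-09-21, 2024-10-14, 2024-12-08, 2024-04-14, 2024-12-14, 2024-11-27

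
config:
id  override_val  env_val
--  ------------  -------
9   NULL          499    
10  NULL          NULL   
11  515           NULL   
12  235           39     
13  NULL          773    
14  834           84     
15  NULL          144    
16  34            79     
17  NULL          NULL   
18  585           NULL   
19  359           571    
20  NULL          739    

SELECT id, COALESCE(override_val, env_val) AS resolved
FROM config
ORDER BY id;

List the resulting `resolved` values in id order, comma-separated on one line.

499, NULL, 515, 235, 773, 834, 144, 34, NULL, 585, 359, 739

id=9: override_val=NULL, env_val=499 → 499
id=10: override_val=NULL, env_val=NULL (all NULL) → NULL
id=11: override_val=515 → 515
id=12: override_val=235 → 235
id=13: override_val=NULL, env_val=773 → 773
id=14: override_val=834 → 834
id=15: override_val=NULL, env_val=144 → 144
id=16: override_val=34 → 34
id=17: override_val=NULL, env_val=NULL (all NULL) → NULL
id=18: override_val=585 → 585
id=19: override_val=359 → 359
id=20: override_val=NULL, env_val=739 → 739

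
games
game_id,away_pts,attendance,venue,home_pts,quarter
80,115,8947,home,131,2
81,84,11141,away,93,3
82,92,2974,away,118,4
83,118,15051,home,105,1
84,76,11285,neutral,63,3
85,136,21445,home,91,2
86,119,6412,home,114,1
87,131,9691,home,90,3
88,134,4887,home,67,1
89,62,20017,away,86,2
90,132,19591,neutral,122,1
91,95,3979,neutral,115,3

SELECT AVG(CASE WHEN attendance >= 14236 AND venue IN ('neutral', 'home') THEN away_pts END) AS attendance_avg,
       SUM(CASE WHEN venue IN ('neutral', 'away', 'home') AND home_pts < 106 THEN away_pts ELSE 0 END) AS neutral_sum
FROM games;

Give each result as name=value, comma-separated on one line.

[attendance_avg: attendance >= 14236 AND venue IN ('neutral', 'home')]
game_id=80: ✗
game_id=81: ✗
game_id=82: ✗
game_id=83: ✓ → 118
game_id=84: ✗
game_id=85: ✓ → 136
game_id=86: ✗
game_id=87: ✗
game_id=88: ✗
game_id=89: ✗
game_id=90: ✓ → 132
game_id=91: ✗
attendance_avg = (118 + 136 + 132) / 3 = 128.6666666667
—
[neutral_sum: venue IN ('neutral', 'away', 'home') AND home_pts < 106]
game_id=80: ✗
game_id=81: ✓ → 84
game_id=82: ✗
game_id=83: ✓ → 118
game_id=84: ✓ → 76
game_id=85: ✓ → 136
game_id=86: ✗
game_id=87: ✓ → 131
game_id=88: ✓ → 134
game_id=89: ✓ → 62
game_id=90: ✗
game_id=91: ✗
neutral_sum = 84 + 118 + 76 + 136 + 131 + 134 + 62 = 741

attendance_avg=128.6666666667, neutral_sum=741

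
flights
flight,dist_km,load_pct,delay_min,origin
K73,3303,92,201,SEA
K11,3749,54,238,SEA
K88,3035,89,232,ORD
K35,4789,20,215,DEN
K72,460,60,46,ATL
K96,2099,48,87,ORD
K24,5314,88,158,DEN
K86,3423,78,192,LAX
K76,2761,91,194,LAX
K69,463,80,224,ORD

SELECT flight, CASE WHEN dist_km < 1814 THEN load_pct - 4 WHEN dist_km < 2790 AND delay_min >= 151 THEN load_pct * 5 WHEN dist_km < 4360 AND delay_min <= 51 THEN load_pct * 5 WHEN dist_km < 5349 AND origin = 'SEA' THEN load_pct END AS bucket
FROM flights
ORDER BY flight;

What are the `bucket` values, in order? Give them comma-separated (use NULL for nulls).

54, NULL, NULL, 76, 56, 92, 455, NULL, NULL, NULL

flight=K11: dist_km < 5349 AND origin = 'SEA' → 54
flight=K24: (no match → NULL) → NULL
flight=K35: (no match → NULL) → NULL
flight=K69: dist_km < 1814 → 76
flight=K72: dist_km < 1814 → 56
flight=K73: dist_km < 5349 AND origin = 'SEA' → 92
flight=K76: dist_km < 2790 AND delay_min >= 151 → 455
flight=K86: (no match → NULL) → NULL
flight=K88: (no match → NULL) → NULL
flight=K96: (no match → NULL) → NULL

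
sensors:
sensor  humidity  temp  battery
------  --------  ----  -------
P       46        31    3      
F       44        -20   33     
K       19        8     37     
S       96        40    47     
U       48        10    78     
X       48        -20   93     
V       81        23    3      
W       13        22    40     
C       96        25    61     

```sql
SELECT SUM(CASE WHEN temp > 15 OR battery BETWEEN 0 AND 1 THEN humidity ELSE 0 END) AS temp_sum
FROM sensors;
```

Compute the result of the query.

sensor=P: ✓ → 46
sensor=F: ✗
sensor=K: ✗
sensor=S: ✓ → 96
sensor=U: ✗
sensor=X: ✗
sensor=V: ✓ → 81
sensor=W: ✓ → 13
sensor=C: ✓ → 96
temp_sum = 46 + 96 + 81 + 13 + 96 = 332

332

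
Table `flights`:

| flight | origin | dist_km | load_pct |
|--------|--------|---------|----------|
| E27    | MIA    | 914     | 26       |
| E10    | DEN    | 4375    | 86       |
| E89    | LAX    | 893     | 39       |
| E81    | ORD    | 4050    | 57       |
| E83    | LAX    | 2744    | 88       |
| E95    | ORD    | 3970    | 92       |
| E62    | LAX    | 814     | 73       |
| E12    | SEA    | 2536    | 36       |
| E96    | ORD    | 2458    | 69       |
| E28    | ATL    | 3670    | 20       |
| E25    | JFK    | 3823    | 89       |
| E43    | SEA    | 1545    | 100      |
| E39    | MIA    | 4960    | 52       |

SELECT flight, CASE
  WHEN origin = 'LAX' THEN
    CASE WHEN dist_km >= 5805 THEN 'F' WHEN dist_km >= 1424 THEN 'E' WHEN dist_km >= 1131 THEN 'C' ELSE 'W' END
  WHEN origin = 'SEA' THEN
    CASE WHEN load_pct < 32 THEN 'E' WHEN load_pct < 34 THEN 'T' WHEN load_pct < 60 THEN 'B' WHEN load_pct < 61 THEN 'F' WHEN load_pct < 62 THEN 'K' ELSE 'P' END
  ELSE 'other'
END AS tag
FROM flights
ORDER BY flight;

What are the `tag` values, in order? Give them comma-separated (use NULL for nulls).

flight=E10: origin='DEN' → outer ELSE → other
flight=E12: origin='SEA' → inner[load_pct < 60] → B
flight=E25: origin='JFK' → outer ELSE → other
flight=E27: origin='MIA' → outer ELSE → other
flight=E28: origin='ATL' → outer ELSE → other
flight=E39: origin='MIA' → outer ELSE → other
flight=E43: origin='SEA' → inner[ELSE] → P
flight=E62: origin='LAX' → inner[ELSE] → W
flight=E81: origin='ORD' → outer ELSE → other
flight=E83: origin='LAX' → inner[dist_km >= 1424] → E
flight=E89: origin='LAX' → inner[ELSE] → W
flight=E95: origin='ORD' → outer ELSE → other
flight=E96: origin='ORD' → outer ELSE → other

other, B, other, other, other, other, P, W, other, E, W, other, other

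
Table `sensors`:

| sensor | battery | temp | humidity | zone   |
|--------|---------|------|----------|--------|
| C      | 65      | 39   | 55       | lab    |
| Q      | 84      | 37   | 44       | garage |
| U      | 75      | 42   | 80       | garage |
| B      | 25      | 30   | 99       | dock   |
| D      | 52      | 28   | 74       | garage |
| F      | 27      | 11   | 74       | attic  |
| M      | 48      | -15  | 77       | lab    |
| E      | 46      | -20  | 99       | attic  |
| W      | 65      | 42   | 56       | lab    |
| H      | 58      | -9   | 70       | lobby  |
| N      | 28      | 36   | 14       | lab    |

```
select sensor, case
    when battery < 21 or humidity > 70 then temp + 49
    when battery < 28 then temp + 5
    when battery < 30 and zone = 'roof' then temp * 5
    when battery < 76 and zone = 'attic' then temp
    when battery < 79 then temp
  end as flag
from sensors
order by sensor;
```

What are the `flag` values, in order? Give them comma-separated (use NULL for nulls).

79, 39, 77, 29, 60, -9, 34, 36, NULL, 91, 42

sensor=B: battery < 21 or humidity > 70 → 79
sensor=C: battery < 79 → 39
sensor=D: battery < 21 or humidity > 70 → 77
sensor=E: battery < 21 or humidity > 70 → 29
sensor=F: battery < 21 or humidity > 70 → 60
sensor=H: battery < 79 → -9
sensor=M: battery < 21 or humidity > 70 → 34
sensor=N: battery < 79 → 36
sensor=Q: (no match → NULL) → NULL
sensor=U: battery < 21 or humidity > 70 → 91
sensor=W: battery < 79 → 42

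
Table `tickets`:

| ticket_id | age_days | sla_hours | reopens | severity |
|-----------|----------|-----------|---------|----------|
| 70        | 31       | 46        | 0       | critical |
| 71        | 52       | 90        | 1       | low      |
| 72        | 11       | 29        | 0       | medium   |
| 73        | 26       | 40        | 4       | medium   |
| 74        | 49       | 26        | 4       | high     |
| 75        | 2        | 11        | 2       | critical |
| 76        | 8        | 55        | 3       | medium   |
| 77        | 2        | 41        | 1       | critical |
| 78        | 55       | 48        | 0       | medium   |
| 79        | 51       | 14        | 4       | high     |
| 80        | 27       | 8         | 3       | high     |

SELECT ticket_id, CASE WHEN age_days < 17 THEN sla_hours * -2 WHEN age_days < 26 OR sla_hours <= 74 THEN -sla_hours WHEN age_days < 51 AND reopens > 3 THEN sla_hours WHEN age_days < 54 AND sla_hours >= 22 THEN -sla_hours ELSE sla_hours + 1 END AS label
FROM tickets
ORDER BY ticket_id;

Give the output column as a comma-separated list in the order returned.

-46, -90, -58, -40, -26, -22, -110, -82, -48, -14, -8

ticket_id=70: age_days < 26 OR sla_hours <= 74 → -46
ticket_id=71: age_days < 54 AND sla_hours >= 22 → -90
ticket_id=72: age_days < 17 → -58
ticket_id=73: age_days < 26 OR sla_hours <= 74 → -40
ticket_id=74: age_days < 26 OR sla_hours <= 74 → -26
ticket_id=75: age_days < 17 → -22
ticket_id=76: age_days < 17 → -110
ticket_id=77: age_days < 17 → -82
ticket_id=78: age_days < 26 OR sla_hours <= 74 → -48
ticket_id=79: age_days < 26 OR sla_hours <= 74 → -14
ticket_id=80: age_days < 26 OR sla_hours <= 74 → -8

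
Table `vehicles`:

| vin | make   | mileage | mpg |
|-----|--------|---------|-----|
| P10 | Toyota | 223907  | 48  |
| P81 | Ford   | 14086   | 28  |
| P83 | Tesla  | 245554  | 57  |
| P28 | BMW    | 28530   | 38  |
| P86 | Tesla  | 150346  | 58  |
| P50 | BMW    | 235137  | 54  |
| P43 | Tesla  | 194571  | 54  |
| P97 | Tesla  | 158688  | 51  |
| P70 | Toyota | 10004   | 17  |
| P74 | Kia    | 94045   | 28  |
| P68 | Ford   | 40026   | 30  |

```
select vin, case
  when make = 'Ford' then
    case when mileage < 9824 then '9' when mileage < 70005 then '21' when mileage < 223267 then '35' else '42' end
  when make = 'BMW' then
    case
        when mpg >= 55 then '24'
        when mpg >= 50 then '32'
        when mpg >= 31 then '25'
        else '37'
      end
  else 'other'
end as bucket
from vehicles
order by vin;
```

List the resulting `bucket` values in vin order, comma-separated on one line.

vin=P10: make='Toyota' → outer ELSE → other
vin=P28: make='BMW' → inner[mpg >= 31] → 25
vin=P43: make='Tesla' → outer ELSE → other
vin=P50: make='BMW' → inner[mpg >= 50] → 32
vin=P68: make='Ford' → inner[mileage < 70005] → 21
vin=P70: make='Toyota' → outer ELSE → other
vin=P74: make='Kia' → outer ELSE → other
vin=P81: make='Ford' → inner[mileage < 70005] → 21
vin=P83: make='Tesla' → outer ELSE → other
vin=P86: make='Tesla' → outer ELSE → other
vin=P97: make='Tesla' → outer ELSE → other

other, 25, other, 32, 21, other, other, 21, other, other, other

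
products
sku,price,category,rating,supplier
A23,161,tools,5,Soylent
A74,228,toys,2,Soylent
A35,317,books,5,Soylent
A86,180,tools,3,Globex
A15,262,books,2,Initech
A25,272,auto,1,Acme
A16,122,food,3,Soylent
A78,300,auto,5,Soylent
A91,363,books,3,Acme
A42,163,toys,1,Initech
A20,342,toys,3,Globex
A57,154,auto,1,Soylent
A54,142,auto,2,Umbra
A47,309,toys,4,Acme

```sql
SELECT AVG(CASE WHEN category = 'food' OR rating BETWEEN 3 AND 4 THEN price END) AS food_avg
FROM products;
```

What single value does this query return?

263.2

sku=A23: ✗
sku=A74: ✗
sku=A35: ✗
sku=A86: ✓ → 180
sku=A15: ✗
sku=A25: ✗
sku=A16: ✓ → 122
sku=A78: ✗
sku=A91: ✓ → 363
sku=A42: ✗
sku=A20: ✓ → 342
sku=A57: ✗
sku=A54: ✗
sku=A47: ✓ → 309
food_avg = (180 + 122 + 363 + 342 + 309) / 5 = 263.2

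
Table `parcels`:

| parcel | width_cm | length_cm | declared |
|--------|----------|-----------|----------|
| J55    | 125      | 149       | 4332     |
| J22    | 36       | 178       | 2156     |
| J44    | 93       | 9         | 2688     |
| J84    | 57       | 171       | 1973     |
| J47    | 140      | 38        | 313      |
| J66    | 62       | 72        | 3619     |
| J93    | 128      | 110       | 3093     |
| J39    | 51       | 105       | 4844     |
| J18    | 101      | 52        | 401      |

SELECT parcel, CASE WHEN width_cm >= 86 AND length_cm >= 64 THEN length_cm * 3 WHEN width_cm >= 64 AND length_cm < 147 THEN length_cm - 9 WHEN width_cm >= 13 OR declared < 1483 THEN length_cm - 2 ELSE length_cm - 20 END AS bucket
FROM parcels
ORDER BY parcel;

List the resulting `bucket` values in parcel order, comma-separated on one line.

43, 176, 103, 0, 29, 447, 70, 169, 330

parcel=J18: width_cm >= 64 AND length_cm < 147 → 43
parcel=J22: width_cm >= 13 OR declared < 1483 → 176
parcel=J39: width_cm >= 13 OR declared < 1483 → 103
parcel=J44: width_cm >= 64 AND length_cm < 147 → 0
parcel=J47: width_cm >= 64 AND length_cm < 147 → 29
parcel=J55: width_cm >= 86 AND length_cm >= 64 → 447
parcel=J66: width_cm >= 13 OR declared < 1483 → 70
parcel=J84: width_cm >= 13 OR declared < 1483 → 169
parcel=J93: width_cm >= 86 AND length_cm >= 64 → 330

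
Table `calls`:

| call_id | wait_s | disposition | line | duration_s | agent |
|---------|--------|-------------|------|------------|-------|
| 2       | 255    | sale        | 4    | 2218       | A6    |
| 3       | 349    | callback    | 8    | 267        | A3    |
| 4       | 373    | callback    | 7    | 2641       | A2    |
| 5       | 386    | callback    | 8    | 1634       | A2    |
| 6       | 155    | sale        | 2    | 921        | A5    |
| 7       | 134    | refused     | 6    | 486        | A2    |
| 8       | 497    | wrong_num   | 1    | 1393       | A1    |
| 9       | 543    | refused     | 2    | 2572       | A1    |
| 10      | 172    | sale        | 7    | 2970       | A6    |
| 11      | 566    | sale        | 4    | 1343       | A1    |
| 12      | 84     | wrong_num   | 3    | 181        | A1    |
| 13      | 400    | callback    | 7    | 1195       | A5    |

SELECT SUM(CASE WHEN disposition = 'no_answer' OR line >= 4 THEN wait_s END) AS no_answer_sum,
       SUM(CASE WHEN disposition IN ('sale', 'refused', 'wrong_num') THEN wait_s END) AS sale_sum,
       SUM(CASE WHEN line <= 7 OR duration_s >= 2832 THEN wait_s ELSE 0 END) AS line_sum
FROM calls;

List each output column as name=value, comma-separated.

[no_answer_sum: disposition = 'no_answer' OR line >= 4]
call_id=2: ✓ → 255
call_id=3: ✓ → 349
call_id=4: ✓ → 373
call_id=5: ✓ → 386
call_id=6: ✗
call_id=7: ✓ → 134
call_id=8: ✗
call_id=9: ✗
call_id=10: ✓ → 172
call_id=11: ✓ → 566
call_id=12: ✗
call_id=13: ✓ → 400
no_answer_sum = 255 + 349 + 373 + 386 + 134 + 172 + 566 + 400 = 2635
—
[sale_sum: disposition IN ('sale', 'refused', 'wrong_num')]
call_id=2: ✓ → 255
call_id=3: ✗
call_id=4: ✗
call_id=5: ✗
call_id=6: ✓ → 155
call_id=7: ✓ → 134
call_id=8: ✓ → 497
call_id=9: ✓ → 543
call_id=10: ✓ → 172
call_id=11: ✓ → 566
call_id=12: ✓ → 84
call_id=13: ✗
sale_sum = 255 + 155 + 134 + 497 + 543 + 172 + 566 + 84 = 2406
—
[line_sum: line <= 7 OR duration_s >= 2832]
call_id=2: ✓ → 255
call_id=3: ✗
call_id=4: ✓ → 373
call_id=5: ✗
call_id=6: ✓ → 155
call_id=7: ✓ → 134
call_id=8: ✓ → 497
call_id=9: ✓ → 543
call_id=10: ✓ → 172
call_id=11: ✓ → 566
call_id=12: ✓ → 84
call_id=13: ✓ → 400
line_sum = 255 + 373 + 155 + 134 + 497 + 543 + 172 + 566 + 84 + 400 = 3179

no_answer_sum=2635, sale_sum=2406, line_sum=3179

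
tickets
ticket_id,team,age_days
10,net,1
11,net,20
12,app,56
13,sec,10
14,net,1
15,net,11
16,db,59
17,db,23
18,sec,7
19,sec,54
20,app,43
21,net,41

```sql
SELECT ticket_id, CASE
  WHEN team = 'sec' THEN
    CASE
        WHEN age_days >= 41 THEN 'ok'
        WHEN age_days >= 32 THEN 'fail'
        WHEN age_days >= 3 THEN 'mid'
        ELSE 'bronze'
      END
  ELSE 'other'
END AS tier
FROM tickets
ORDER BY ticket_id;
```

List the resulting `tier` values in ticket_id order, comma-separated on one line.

ticket_id=10: team='net' → outer ELSE → other
ticket_id=11: team='net' → outer ELSE → other
ticket_id=12: team='app' → outer ELSE → other
ticket_id=13: team='sec' → inner[age_days >= 3] → mid
ticket_id=14: team='net' → outer ELSE → other
ticket_id=15: team='net' → outer ELSE → other
ticket_id=16: team='db' → outer ELSE → other
ticket_id=17: team='db' → outer ELSE → other
ticket_id=18: team='sec' → inner[age_days >= 3] → mid
ticket_id=19: team='sec' → inner[age_days >= 41] → ok
ticket_id=20: team='app' → outer ELSE → other
ticket_id=21: team='net' → outer ELSE → other

other, other, other, mid, other, other, other, other, mid, ok, other, other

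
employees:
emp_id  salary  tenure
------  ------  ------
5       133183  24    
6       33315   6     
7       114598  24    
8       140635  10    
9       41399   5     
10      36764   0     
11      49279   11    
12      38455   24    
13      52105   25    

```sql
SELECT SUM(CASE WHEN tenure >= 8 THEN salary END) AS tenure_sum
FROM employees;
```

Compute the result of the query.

emp_id=5: ✓ → 133183
emp_id=6: ✗
emp_id=7: ✓ → 114598
emp_id=8: ✓ → 140635
emp_id=9: ✗
emp_id=10: ✗
emp_id=11: ✓ → 49279
emp_id=12: ✓ → 38455
emp_id=13: ✓ → 52105
tenure_sum = 133183 + 114598 + 140635 + 49279 + 38455 + 52105 = 528255

528255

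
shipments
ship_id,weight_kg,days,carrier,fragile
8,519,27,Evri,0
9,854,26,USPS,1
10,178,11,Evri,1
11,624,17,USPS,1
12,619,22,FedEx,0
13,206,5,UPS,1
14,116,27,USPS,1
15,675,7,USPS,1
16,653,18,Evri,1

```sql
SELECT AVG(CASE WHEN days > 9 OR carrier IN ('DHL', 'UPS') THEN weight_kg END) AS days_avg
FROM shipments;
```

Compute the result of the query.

ship_id=8: ✓ → 519
ship_id=9: ✓ → 854
ship_id=10: ✓ → 178
ship_id=11: ✓ → 624
ship_id=12: ✓ → 619
ship_id=13: ✓ → 206
ship_id=14: ✓ → 116
ship_id=15: ✗
ship_id=16: ✓ → 653
days_avg = (519 + 854 + 178 + 624 + 619 + 206 + 116 + 653) / 8 = 471.125

471.125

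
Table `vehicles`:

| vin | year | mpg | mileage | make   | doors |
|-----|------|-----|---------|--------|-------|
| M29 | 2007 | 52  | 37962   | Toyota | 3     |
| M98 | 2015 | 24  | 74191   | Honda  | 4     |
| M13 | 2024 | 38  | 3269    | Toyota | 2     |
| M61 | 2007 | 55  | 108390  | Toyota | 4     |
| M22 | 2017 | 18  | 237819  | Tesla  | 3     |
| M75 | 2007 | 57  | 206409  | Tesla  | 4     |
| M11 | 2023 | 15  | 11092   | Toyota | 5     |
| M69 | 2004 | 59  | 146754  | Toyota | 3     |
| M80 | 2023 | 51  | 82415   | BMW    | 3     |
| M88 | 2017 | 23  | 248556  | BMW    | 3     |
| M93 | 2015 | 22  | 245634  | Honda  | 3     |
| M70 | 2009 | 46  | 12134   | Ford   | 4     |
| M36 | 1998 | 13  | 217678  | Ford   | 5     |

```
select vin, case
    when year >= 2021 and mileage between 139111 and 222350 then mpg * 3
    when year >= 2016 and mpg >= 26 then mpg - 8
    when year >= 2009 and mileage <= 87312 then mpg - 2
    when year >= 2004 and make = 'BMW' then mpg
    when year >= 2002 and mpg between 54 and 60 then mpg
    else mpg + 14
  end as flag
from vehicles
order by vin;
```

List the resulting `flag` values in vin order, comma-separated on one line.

13, 30, 32, 66, 27, 55, 59, 44, 57, 43, 23, 36, 22

vin=M11: year >= 2009 and mileage <= 87312 → 13
vin=M13: year >= 2016 and mpg >= 26 → 30
vin=M22: ELSE → 32
vin=M29: ELSE → 66
vin=M36: ELSE → 27
vin=M61: year >= 2002 and mpg between 54 and 60 → 55
vin=M69: year >= 2002 and mpg between 54 and 60 → 59
vin=M70: year >= 2009 and mileage <= 87312 → 44
vin=M75: year >= 2002 and mpg between 54 and 60 → 57
vin=M80: year >= 2016 and mpg >= 26 → 43
vin=M88: year >= 2004 and make = 'BMW' → 23
vin=M93: ELSE → 36
vin=M98: year >= 2009 and mileage <= 87312 → 22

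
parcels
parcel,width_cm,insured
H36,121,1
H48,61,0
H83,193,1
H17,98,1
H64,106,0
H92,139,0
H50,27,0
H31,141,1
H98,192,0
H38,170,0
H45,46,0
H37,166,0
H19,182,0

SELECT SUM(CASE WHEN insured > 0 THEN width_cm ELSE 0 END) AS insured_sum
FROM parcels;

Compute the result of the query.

553

parcel=H36: ✓ → 121
parcel=H48: ✗
parcel=H83: ✓ → 193
parcel=H17: ✓ → 98
parcel=H64: ✗
parcel=H92: ✗
parcel=H50: ✗
parcel=H31: ✓ → 141
parcel=H98: ✗
parcel=H38: ✗
parcel=H45: ✗
parcel=H37: ✗
parcel=H19: ✗
insured_sum = 121 + 193 + 98 + 141 = 553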